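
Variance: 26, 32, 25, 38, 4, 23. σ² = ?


Mean = 24.6667
Squared deviations: 1.7778, 53.7778, 0.1111, 177.7778, 427.1111, 2.7778
Sum = 663.3333
Variance = 663.3333/6 = 110.5556

Variance = 110.5556


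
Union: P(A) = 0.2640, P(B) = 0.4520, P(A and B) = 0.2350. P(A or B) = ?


P(A∪B) = 0.2640 + 0.4520 - 0.2350
= 0.7160 - 0.2350
= 0.4810

P(A∪B) = 0.4810


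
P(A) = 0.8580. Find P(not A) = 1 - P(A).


P(not A) = 1 - 0.8580 = 0.1420

P(not A) = 0.1420


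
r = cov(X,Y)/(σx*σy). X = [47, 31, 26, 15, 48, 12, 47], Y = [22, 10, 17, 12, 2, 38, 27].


Mean X = 32.2857, Mean Y = 18.2857
SD X = 14.299993, SD Y = 11.041665
Cov = -49.367347
r = -49.367347/(14.299993*11.041665) = -0.3127

r = -0.3127


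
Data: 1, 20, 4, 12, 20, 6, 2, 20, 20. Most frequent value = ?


Frequencies: 1:1, 2:1, 4:1, 6:1, 12:1, 20:4
Max frequency = 4
Mode = 20

Mode = 20


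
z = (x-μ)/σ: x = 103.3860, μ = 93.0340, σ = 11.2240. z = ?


z = (103.3860 - 93.0340)/11.2240
= 10.3520/11.2240
= 0.9223

z = 0.9223


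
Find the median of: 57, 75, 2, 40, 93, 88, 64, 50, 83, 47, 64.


Sorted: 2, 40, 47, 50, 57, 64, 64, 75, 83, 88, 93
n = 11 (odd)
Middle value = 64

Median = 64


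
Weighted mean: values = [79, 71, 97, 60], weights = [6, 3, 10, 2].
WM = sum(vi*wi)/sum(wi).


Numerator = 79*6 + 71*3 + 97*10 + 60*2 = 1777
Denominator = 6 + 3 + 10 + 2 = 21
WM = 1777/21 = 84.6190

WM = 84.6190


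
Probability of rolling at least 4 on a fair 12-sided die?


Favorable outcomes (roll ≥ 4): 9
Total outcomes = 12
P = 9/12 = 0.7500

P = 0.7500


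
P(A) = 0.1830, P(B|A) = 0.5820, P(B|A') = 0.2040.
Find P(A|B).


P(B) = P(B|A)*P(A) + P(B|A')*P(A')
= 0.5820*0.1830 + 0.2040*0.8170
= 0.106506 + 0.166668 = 0.273174
P(A|B) = 0.106506/0.273174 = 0.3899

P(A|B) = 0.3899


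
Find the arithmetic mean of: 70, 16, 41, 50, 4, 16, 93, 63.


Sum = 70 + 16 + 41 + 50 + 4 + 16 + 93 + 63 = 353
n = 8
Mean = 353/8 = 44.1250

Mean = 44.1250


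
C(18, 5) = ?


C(18,5) = 18!/(5! × 13!)
= 6402373705728000/(120 × 6227020800)
= 8568

C(18,5) = 8568


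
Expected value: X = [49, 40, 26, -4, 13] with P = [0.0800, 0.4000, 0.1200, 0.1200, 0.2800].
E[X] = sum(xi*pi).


E[X] = 49*0.0800 + 40*0.4000 + 26*0.1200 - 4*0.1200 + 13*0.2800
= 3.9200 + 16.0000 + 3.1200 - 0.4800 + 3.6400
= 26.2000

E[X] = 26.2000


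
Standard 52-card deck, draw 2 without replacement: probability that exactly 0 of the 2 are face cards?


Hypergeometric: P(X=0) = C(12,0)·C(40,2) / C(52,2)
= 1 × 780 / 1326
= 780/1326 = 0.5882

P = 0.5882


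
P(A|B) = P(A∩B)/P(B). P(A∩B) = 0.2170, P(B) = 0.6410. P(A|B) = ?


P(A|B) = 0.2170/0.6410 = 0.3385

P(A|B) = 0.3385


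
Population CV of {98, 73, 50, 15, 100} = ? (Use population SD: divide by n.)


Mean = 67.2000
SD = 31.8710
CV = (31.8710/67.2000)*100 = 47.4271%

CV = 47.4271%


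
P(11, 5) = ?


P(11,5) = 11!/6!
= 39916800/720
= 55440

P(11,5) = 55440


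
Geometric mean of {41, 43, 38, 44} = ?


Product = 41 × 43 × 38 × 44 = 2947736
GM = 2947736^(1/4) = 41.4355

GM = 41.4355


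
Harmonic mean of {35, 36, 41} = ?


Sum of reciprocals = 1/35 + 1/36 + 1/41 = 0.080739
HM = 3/0.080739 = 37.1566

HM = 37.1566


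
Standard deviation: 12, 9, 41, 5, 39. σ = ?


Mean = 21.2000
Variance = 240.9600
SD = sqrt(240.9600) = 15.5229

SD = 15.5229


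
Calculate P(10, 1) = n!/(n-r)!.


P(10,1) = 10!/9!
= 3628800/362880
= 10

P(10,1) = 10


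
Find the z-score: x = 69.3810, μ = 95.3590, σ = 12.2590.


z = (69.3810 - 95.3590)/12.2590
= -25.9780/12.2590
= -2.1191

z = -2.1191


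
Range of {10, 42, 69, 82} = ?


Max = 82, Min = 10
Range = 82 - 10 = 72

Range = 72


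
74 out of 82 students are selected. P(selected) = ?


P = 74/82 = 0.9024

P = 0.9024


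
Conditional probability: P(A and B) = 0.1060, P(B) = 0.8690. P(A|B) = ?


P(A|B) = 0.1060/0.8690 = 0.1220

P(A|B) = 0.1220


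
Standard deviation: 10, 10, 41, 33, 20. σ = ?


Mean = 22.8000
Variance = 154.1600
SD = sqrt(154.1600) = 12.4161

SD = 12.4161


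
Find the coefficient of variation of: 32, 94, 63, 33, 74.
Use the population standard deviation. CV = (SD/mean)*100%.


Mean = 59.2000
SD = 23.9616
CV = (23.9616/59.2000)*100 = 40.4757%

CV = 40.4757%


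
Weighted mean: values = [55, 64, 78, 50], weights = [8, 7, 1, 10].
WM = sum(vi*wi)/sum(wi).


Numerator = 55*8 + 64*7 + 78*1 + 50*10 = 1466
Denominator = 8 + 7 + 1 + 10 = 26
WM = 1466/26 = 56.3846

WM = 56.3846


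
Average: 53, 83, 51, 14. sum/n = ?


Sum = 53 + 83 + 51 + 14 = 201
n = 4
Mean = 201/4 = 50.2500

Mean = 50.2500


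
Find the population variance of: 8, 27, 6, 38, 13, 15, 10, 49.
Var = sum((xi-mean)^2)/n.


Mean = 20.7500
Squared deviations: 162.5625, 39.0625, 217.5625, 297.5625, 60.0625, 33.0625, 115.5625, 798.0625
Sum = 1723.5000
Variance = 1723.5000/8 = 215.4375

Variance = 215.4375


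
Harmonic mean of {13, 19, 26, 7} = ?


Sum of reciprocals = 1/13 + 1/19 + 1/26 + 1/7 = 0.310873
HM = 4/0.310873 = 12.8670

HM = 12.8670


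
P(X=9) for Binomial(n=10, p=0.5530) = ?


C(10,9) = 10
p^9 = 0.004836
(1-p)^1 = 0.447000
P = 10 * 0.004836 * 0.447000 = 0.0216

P(X=9) = 0.0216


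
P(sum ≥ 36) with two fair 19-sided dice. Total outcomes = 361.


Total outcomes = 19×19 = 361
Favorable (sum ≥ 36): 6
P = 6/361 = 0.0166

P = 0.0166


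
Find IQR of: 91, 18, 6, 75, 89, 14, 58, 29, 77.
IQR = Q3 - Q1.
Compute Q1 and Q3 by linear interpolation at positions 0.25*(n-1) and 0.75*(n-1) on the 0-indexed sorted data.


Sorted: 6, 14, 18, 29, 58, 75, 77, 89, 91
Q1 (25th %ile) = 18.0000
Q3 (75th %ile) = 77.0000
IQR = 77.0000 - 18.0000 = 59.0000

IQR = 59.0000


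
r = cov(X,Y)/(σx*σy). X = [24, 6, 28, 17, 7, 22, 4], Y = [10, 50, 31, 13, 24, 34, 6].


Mean X = 15.4286, Mean Y = 24.0000
SD X = 9.005667, SD Y = 14.471647
Cov = -3.285714
r = -3.285714/(9.005667*14.471647) = -0.0252

r = -0.0252


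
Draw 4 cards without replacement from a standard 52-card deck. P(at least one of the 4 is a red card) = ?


P(at least one) = 1 - P(none)
P(none) = (26/52) × (25/51) × (24/50) × (23/49) = 0.055222
P(at least one) = 1 - 0.055222 = 0.9448

P = 0.9448


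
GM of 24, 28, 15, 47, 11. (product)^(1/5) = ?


Product = 24 × 28 × 15 × 47 × 11 = 5211360
GM = 5211360^(1/5) = 22.0491

GM = 22.0491


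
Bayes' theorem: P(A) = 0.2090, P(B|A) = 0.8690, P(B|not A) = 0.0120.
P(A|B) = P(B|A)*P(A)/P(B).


P(B) = P(B|A)*P(A) + P(B|A')*P(A')
= 0.8690*0.2090 + 0.0120*0.7910
= 0.181621 + 0.009492 = 0.191113
P(A|B) = 0.181621/0.191113 = 0.9503

P(A|B) = 0.9503


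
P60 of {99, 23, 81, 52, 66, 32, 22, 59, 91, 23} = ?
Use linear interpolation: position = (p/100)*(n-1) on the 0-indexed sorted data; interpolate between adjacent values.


Sorted: 22, 23, 23, 32, 52, 59, 66, 81, 91, 99
n = 10
Index = 60/100 * 9 = 5.4000
Lower = data[5] = 59, Upper = data[6] = 66
P60 = 59 + 0.4000*(7) = 61.8000

P60 = 61.8000


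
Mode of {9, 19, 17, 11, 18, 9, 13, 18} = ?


Frequencies: 9:2, 11:1, 13:1, 17:1, 18:2, 19:1
Max frequency = 2
Mode = 9, 18

Mode = 9, 18


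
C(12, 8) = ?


C(12,8) = 12!/(8! × 4!)
= 479001600/(40320 × 24)
= 495

C(12,8) = 495


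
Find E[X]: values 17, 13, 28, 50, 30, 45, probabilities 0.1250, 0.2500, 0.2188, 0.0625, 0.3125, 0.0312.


E[X] = 17*0.1250 + 13*0.2500 + 28*0.2188 + 50*0.0625 + 30*0.3125 + 45*0.0312
= 2.1250 + 3.2500 + 6.1264 + 3.1250 + 9.3750 + 1.4040
= 25.4054

E[X] = 25.4054


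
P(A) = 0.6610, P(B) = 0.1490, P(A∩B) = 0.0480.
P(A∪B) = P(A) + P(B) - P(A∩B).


P(A∪B) = 0.6610 + 0.1490 - 0.0480
= 0.8100 - 0.0480
= 0.7620

P(A∪B) = 0.7620


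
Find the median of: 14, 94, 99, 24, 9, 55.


Sorted: 9, 14, 24, 55, 94, 99
n = 6 (even)
Middle values: 24 and 55
Median = (24+55)/2 = 39.5000

Median = 39.5000


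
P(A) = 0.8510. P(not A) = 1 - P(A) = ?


P(not A) = 1 - 0.8510 = 0.1490

P(not A) = 0.1490


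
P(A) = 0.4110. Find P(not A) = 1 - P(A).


P(not A) = 1 - 0.4110 = 0.5890

P(not A) = 0.5890


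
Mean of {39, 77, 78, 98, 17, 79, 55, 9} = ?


Sum = 39 + 77 + 78 + 98 + 17 + 79 + 55 + 9 = 452
n = 8
Mean = 452/8 = 56.5000

Mean = 56.5000


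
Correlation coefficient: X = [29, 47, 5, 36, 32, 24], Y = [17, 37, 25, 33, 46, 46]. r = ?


Mean X = 28.8333, Mean Y = 34.0000
SD X = 12.798654, SD Y = 10.551461
Cov = 39.833333
r = 39.833333/(12.798654*10.551461) = 0.2950

r = 0.2950


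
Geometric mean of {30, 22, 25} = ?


Product = 30 × 22 × 25 = 16500
GM = 16500^(1/3) = 25.4582

GM = 25.4582


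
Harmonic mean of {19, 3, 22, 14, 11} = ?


Sum of reciprocals = 1/19 + 1/3 + 1/22 + 1/14 + 1/11 = 0.593757
HM = 5/0.593757 = 8.4210

HM = 8.4210


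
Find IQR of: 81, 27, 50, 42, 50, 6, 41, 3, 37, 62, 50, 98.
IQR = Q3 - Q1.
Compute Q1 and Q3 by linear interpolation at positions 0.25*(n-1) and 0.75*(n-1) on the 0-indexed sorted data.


Sorted: 3, 6, 27, 37, 41, 42, 50, 50, 50, 62, 81, 98
Q1 (25th %ile) = 34.5000
Q3 (75th %ile) = 53.0000
IQR = 53.0000 - 34.5000 = 18.5000

IQR = 18.5000


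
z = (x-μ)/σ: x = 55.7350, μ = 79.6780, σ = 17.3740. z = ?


z = (55.7350 - 79.6780)/17.3740
= -23.9430/17.3740
= -1.3781

z = -1.3781


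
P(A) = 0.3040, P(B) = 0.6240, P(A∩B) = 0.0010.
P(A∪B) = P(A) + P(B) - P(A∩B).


P(A∪B) = 0.3040 + 0.6240 - 0.0010
= 0.9280 - 0.0010
= 0.9270

P(A∪B) = 0.9270


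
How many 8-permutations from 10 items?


P(10,8) = 10!/2!
= 3628800/2
= 1814400

P(10,8) = 1814400


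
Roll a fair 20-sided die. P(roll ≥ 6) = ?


Favorable outcomes (roll ≥ 6): 15
Total outcomes = 20
P = 15/20 = 0.7500

P = 0.7500


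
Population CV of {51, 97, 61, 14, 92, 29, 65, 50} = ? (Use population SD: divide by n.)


Mean = 57.3750
SD = 26.5091
CV = (26.5091/57.3750)*100 = 46.2033%

CV = 46.2033%


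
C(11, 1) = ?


C(11,1) = 11!/(1! × 10!)
= 39916800/(1 × 3628800)
= 11

C(11,1) = 11


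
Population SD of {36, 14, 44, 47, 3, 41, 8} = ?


Mean = 27.5714
Variance = 295.6735
SD = sqrt(295.6735) = 17.1952

SD = 17.1952


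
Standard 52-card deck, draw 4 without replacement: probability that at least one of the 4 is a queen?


P(at least one) = 1 - P(none)
P(none) = (48/52) × (47/51) × (46/50) × (45/49) = 0.718737
P(at least one) = 1 - 0.718737 = 0.2813

P = 0.2813


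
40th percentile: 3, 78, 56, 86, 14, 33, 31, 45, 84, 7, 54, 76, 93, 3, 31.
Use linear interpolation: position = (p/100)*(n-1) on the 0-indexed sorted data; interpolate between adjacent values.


Sorted: 3, 3, 7, 14, 31, 31, 33, 45, 54, 56, 76, 78, 84, 86, 93
n = 15
Index = 40/100 * 14 = 5.6000
Lower = data[5] = 31, Upper = data[6] = 33
P40 = 31 + 0.6000*(2) = 32.2000

P40 = 32.2000


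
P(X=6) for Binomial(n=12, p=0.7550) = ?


C(12,6) = 924
p^6 = 0.185217
(1-p)^6 = 0.000216
P = 924 * 0.185217 * 0.000216 = 0.0370

P(X=6) = 0.0370


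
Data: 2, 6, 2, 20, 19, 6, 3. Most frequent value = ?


Frequencies: 2:2, 3:1, 6:2, 19:1, 20:1
Max frequency = 2
Mode = 2, 6

Mode = 2, 6


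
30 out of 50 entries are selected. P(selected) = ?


P = 30/50 = 0.6000

P = 0.6000


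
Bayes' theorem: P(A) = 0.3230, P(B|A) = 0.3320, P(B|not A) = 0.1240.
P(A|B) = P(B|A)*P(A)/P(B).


P(B) = P(B|A)*P(A) + P(B|A')*P(A')
= 0.3320*0.3230 + 0.1240*0.6770
= 0.107236 + 0.083948 = 0.191184
P(A|B) = 0.107236/0.191184 = 0.5609

P(A|B) = 0.5609


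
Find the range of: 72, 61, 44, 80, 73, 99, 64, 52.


Max = 99, Min = 44
Range = 99 - 44 = 55

Range = 55


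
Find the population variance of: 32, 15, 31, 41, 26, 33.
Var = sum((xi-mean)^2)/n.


Mean = 29.6667
Squared deviations: 5.4444, 215.1111, 1.7778, 128.4444, 13.4444, 11.1111
Sum = 375.3333
Variance = 375.3333/6 = 62.5556

Variance = 62.5556


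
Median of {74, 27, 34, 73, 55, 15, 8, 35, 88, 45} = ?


Sorted: 8, 15, 27, 34, 35, 45, 55, 73, 74, 88
n = 10 (even)
Middle values: 35 and 45
Median = (35+45)/2 = 40.0000

Median = 40.0000


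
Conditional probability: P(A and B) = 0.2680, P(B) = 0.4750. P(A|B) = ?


P(A|B) = 0.2680/0.4750 = 0.5642

P(A|B) = 0.5642


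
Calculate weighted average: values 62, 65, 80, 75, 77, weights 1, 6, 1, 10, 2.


Numerator = 62*1 + 65*6 + 80*1 + 75*10 + 77*2 = 1436
Denominator = 1 + 6 + 1 + 10 + 2 = 20
WM = 1436/20 = 71.8000

WM = 71.8000


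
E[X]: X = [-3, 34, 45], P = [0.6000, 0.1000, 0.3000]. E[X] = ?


E[X] = -3*0.6000 + 34*0.1000 + 45*0.3000
= -1.8000 + 3.4000 + 13.5000
= 15.1000

E[X] = 15.1000


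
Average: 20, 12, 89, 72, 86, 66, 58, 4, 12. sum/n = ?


Sum = 20 + 12 + 89 + 72 + 86 + 66 + 58 + 4 + 12 = 419
n = 9
Mean = 419/9 = 46.5556

Mean = 46.5556


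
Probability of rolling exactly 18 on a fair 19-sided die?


Favorable outcomes (roll = 18): 1
Total outcomes = 19
P = 1/19 = 0.0526

P = 0.0526


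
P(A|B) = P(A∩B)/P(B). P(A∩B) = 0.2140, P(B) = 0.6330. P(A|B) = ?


P(A|B) = 0.2140/0.6330 = 0.3381

P(A|B) = 0.3381


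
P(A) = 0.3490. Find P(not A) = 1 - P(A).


P(not A) = 1 - 0.3490 = 0.6510

P(not A) = 0.6510


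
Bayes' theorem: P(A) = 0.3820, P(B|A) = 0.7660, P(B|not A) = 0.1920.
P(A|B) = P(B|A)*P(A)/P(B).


P(B) = P(B|A)*P(A) + P(B|A')*P(A')
= 0.7660*0.3820 + 0.1920*0.6180
= 0.292612 + 0.118656 = 0.411268
P(A|B) = 0.292612/0.411268 = 0.7115

P(A|B) = 0.7115


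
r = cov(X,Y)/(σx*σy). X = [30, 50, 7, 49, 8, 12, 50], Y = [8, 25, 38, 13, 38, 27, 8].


Mean X = 29.4286, Mean Y = 22.4286
SD X = 18.882018, SD Y = 12.057684
Cov = -171.326531
r = -171.326531/(18.882018*12.057684) = -0.7525

r = -0.7525


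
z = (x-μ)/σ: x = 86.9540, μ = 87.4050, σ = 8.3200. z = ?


z = (86.9540 - 87.4050)/8.3200
= -0.4510/8.3200
= -0.0542

z = -0.0542


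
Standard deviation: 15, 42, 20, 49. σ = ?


Mean = 31.5000
Variance = 205.2500
SD = sqrt(205.2500) = 14.3265

SD = 14.3265


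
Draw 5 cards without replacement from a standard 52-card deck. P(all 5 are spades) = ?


P(all spades) = (13/52) × (12/51) × (11/50) × (10/49) × (9/48)
= 0.0005

P = 0.0005


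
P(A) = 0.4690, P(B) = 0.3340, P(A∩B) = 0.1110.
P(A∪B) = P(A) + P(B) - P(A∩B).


P(A∪B) = 0.4690 + 0.3340 - 0.1110
= 0.8030 - 0.1110
= 0.6920

P(A∪B) = 0.6920


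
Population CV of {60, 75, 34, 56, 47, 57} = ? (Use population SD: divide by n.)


Mean = 54.8333
SD = 12.4822
CV = (12.4822/54.8333)*100 = 22.7639%

CV = 22.7639%


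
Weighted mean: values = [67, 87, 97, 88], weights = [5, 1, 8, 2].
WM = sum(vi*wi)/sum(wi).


Numerator = 67*5 + 87*1 + 97*8 + 88*2 = 1374
Denominator = 5 + 1 + 8 + 2 = 16
WM = 1374/16 = 85.8750

WM = 85.8750


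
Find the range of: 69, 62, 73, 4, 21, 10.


Max = 73, Min = 4
Range = 73 - 4 = 69

Range = 69


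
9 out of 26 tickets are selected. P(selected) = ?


P = 9/26 = 0.3462

P = 0.3462


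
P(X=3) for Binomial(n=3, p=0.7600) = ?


C(3,3) = 1
p^3 = 0.438976
(1-p)^0 = 1.000000
P = 1 * 0.438976 * 1.000000 = 0.4390

P(X=3) = 0.4390


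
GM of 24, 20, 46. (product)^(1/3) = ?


Product = 24 × 20 × 46 = 22080
GM = 22080^(1/3) = 28.0543

GM = 28.0543


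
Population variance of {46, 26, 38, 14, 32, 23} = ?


Mean = 29.8333
Squared deviations: 261.3611, 14.6944, 66.6944, 250.6944, 4.6944, 46.6944
Sum = 644.8333
Variance = 644.8333/6 = 107.4722

Variance = 107.4722


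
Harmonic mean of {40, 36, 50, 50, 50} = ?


Sum of reciprocals = 1/40 + 1/36 + 1/50 + 1/50 + 1/50 = 0.112778
HM = 5/0.112778 = 44.3350

HM = 44.3350


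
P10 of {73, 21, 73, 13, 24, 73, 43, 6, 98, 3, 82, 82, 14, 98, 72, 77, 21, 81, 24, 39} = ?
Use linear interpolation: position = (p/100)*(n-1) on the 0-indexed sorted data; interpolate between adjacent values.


Sorted: 3, 6, 13, 14, 21, 21, 24, 24, 39, 43, 72, 73, 73, 73, 77, 81, 82, 82, 98, 98
n = 20
Index = 10/100 * 19 = 1.9000
Lower = data[1] = 6, Upper = data[2] = 13
P10 = 6 + 0.9000*(7) = 12.3000

P10 = 12.3000


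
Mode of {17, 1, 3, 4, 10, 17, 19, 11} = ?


Frequencies: 1:1, 3:1, 4:1, 10:1, 11:1, 17:2, 19:1
Max frequency = 2
Mode = 17

Mode = 17


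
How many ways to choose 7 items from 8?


C(8,7) = 8!/(7! × 1!)
= 40320/(5040 × 1)
= 8

C(8,7) = 8


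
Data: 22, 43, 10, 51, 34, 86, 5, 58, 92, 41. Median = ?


Sorted: 5, 10, 22, 34, 41, 43, 51, 58, 86, 92
n = 10 (even)
Middle values: 41 and 43
Median = (41+43)/2 = 42.0000

Median = 42.0000


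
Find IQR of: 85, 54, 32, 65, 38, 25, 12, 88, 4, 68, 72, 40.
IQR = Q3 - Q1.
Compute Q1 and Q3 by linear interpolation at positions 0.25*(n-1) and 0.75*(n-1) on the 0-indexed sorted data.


Sorted: 4, 12, 25, 32, 38, 40, 54, 65, 68, 72, 85, 88
Q1 (25th %ile) = 30.2500
Q3 (75th %ile) = 69.0000
IQR = 69.0000 - 30.2500 = 38.7500

IQR = 38.7500


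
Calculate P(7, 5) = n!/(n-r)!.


P(7,5) = 7!/2!
= 5040/2
= 2520

P(7,5) = 2520


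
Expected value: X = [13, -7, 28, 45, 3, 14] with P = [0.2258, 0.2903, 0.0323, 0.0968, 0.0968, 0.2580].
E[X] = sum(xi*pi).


E[X] = 13*0.2258 - 7*0.2903 + 28*0.0323 + 45*0.0968 + 3*0.0968 + 14*0.2580
= 2.9354 - 2.0321 + 0.9044 + 4.3560 + 0.2904 + 3.6120
= 10.0661

E[X] = 10.0661


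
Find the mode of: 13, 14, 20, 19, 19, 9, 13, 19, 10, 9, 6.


Frequencies: 6:1, 9:2, 10:1, 13:2, 14:1, 19:3, 20:1
Max frequency = 3
Mode = 19

Mode = 19


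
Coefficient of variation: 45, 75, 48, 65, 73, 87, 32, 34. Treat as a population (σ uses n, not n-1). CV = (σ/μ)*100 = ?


Mean = 57.3750
SD = 19.1111
CV = (19.1111/57.3750)*100 = 33.3091%

CV = 33.3091%


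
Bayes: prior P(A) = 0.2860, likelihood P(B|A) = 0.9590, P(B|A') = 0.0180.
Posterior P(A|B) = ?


P(B) = P(B|A)*P(A) + P(B|A')*P(A')
= 0.9590*0.2860 + 0.0180*0.7140
= 0.274274 + 0.012852 = 0.287126
P(A|B) = 0.274274/0.287126 = 0.9552

P(A|B) = 0.9552


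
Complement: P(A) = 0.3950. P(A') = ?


P(not A) = 1 - 0.3950 = 0.6050

P(not A) = 0.6050


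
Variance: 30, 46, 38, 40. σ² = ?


Mean = 38.5000
Squared deviations: 72.2500, 56.2500, 0.2500, 2.2500
Sum = 131.0000
Variance = 131.0000/4 = 32.7500

Variance = 32.7500


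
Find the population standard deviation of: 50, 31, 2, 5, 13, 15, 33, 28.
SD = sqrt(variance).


Mean = 22.1250
Variance = 230.1094
SD = sqrt(230.1094) = 15.1694

SD = 15.1694


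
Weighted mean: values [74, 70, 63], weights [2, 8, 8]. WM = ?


Numerator = 74*2 + 70*8 + 63*8 = 1212
Denominator = 2 + 8 + 8 = 18
WM = 1212/18 = 67.3333

WM = 67.3333


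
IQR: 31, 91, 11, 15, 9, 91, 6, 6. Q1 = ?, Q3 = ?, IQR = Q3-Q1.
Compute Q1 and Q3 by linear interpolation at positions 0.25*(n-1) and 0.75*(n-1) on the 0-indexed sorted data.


Sorted: 6, 6, 9, 11, 15, 31, 91, 91
Q1 (25th %ile) = 8.2500
Q3 (75th %ile) = 46.0000
IQR = 46.0000 - 8.2500 = 37.7500

IQR = 37.7500


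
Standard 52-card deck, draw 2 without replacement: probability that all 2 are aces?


P(all aces) = (4/52) × (3/51)
= 0.0045

P = 0.0045


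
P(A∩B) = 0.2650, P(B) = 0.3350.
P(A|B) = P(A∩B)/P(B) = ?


P(A|B) = 0.2650/0.3350 = 0.7910

P(A|B) = 0.7910


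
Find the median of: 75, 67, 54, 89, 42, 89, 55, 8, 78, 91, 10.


Sorted: 8, 10, 42, 54, 55, 67, 75, 78, 89, 89, 91
n = 11 (odd)
Middle value = 67

Median = 67


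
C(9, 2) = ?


C(9,2) = 9!/(2! × 7!)
= 362880/(2 × 5040)
= 36

C(9,2) = 36


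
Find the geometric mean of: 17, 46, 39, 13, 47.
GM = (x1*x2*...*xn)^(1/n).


Product = 17 × 46 × 39 × 13 × 47 = 18634278
GM = 18634278^(1/5) = 28.4487

GM = 28.4487


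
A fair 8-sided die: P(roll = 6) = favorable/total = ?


Favorable outcomes (roll = 6): 1
Total outcomes = 8
P = 1/8 = 0.1250

P = 0.1250


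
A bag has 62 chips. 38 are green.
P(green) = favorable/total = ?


P = 38/62 = 0.6129

P = 0.6129


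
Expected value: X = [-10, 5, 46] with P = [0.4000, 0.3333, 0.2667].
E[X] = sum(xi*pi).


E[X] = -10*0.4000 + 5*0.3333 + 46*0.2667
= -4.0000 + 1.6665 + 12.2682
= 9.9347

E[X] = 9.9347


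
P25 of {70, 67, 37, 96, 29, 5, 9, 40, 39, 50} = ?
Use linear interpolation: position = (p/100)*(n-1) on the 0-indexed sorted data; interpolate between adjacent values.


Sorted: 5, 9, 29, 37, 39, 40, 50, 67, 70, 96
n = 10
Index = 25/100 * 9 = 2.2500
Lower = data[2] = 29, Upper = data[3] = 37
P25 = 29 + 0.2500*(8) = 31.0000

P25 = 31.0000


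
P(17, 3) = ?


P(17,3) = 17!/14!
= 355687428096000/87178291200
= 4080

P(17,3) = 4080


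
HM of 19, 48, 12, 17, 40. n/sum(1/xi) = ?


Sum of reciprocals = 1/19 + 1/48 + 1/12 + 1/17 + 1/40 = 0.240622
HM = 5/0.240622 = 20.7795

HM = 20.7795


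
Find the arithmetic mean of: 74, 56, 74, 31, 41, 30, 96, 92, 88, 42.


Sum = 74 + 56 + 74 + 31 + 41 + 30 + 96 + 92 + 88 + 42 = 624
n = 10
Mean = 624/10 = 62.4000

Mean = 62.4000


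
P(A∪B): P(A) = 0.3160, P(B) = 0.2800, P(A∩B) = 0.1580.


P(A∪B) = 0.3160 + 0.2800 - 0.1580
= 0.5960 - 0.1580
= 0.4380

P(A∪B) = 0.4380


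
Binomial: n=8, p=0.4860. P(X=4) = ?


C(8,4) = 70
p^4 = 0.055789
(1-p)^4 = 0.069800
P = 70 * 0.055789 * 0.069800 = 0.2726

P(X=4) = 0.2726


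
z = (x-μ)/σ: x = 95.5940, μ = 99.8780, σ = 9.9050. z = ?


z = (95.5940 - 99.8780)/9.9050
= -4.2840/9.9050
= -0.4325

z = -0.4325


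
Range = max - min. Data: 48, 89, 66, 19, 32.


Max = 89, Min = 19
Range = 89 - 19 = 70

Range = 70


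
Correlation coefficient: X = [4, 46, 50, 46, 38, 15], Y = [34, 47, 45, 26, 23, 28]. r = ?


Mean X = 33.1667, Mean Y = 33.8333
SD X = 17.401309, SD Y = 9.227074
Cov = 50.861111
r = 50.861111/(17.401309*9.227074) = 0.3168

r = 0.3168


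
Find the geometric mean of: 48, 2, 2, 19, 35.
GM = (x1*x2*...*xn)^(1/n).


Product = 48 × 2 × 2 × 19 × 35 = 127680
GM = 127680^(1/5) = 10.5009

GM = 10.5009


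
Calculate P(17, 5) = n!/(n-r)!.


P(17,5) = 17!/12!
= 355687428096000/479001600
= 742560

P(17,5) = 742560


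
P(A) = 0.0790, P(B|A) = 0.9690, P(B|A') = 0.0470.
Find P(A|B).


P(B) = P(B|A)*P(A) + P(B|A')*P(A')
= 0.9690*0.0790 + 0.0470*0.9210
= 0.076551 + 0.043287 = 0.119838
P(A|B) = 0.076551/0.119838 = 0.6388

P(A|B) = 0.6388


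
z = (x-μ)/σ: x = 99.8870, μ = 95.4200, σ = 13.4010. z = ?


z = (99.8870 - 95.4200)/13.4010
= 4.4670/13.4010
= 0.3333

z = 0.3333


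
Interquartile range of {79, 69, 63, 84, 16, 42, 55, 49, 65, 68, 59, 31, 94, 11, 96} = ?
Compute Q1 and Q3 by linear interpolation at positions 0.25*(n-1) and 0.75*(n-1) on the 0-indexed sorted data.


Sorted: 11, 16, 31, 42, 49, 55, 59, 63, 65, 68, 69, 79, 84, 94, 96
Q1 (25th %ile) = 45.5000
Q3 (75th %ile) = 74.0000
IQR = 74.0000 - 45.5000 = 28.5000

IQR = 28.5000


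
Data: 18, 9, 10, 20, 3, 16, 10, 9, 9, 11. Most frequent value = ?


Frequencies: 3:1, 9:3, 10:2, 11:1, 16:1, 18:1, 20:1
Max frequency = 3
Mode = 9

Mode = 9


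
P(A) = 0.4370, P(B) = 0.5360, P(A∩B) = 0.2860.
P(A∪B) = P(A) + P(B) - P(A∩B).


P(A∪B) = 0.4370 + 0.5360 - 0.2860
= 0.9730 - 0.2860
= 0.6870

P(A∪B) = 0.6870


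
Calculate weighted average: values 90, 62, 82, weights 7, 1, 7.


Numerator = 90*7 + 62*1 + 82*7 = 1266
Denominator = 7 + 1 + 7 = 15
WM = 1266/15 = 84.4000

WM = 84.4000


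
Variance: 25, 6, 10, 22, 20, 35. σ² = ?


Mean = 19.6667
Squared deviations: 28.4444, 186.7778, 93.4444, 5.4444, 0.1111, 235.1111
Sum = 549.3333
Variance = 549.3333/6 = 91.5556

Variance = 91.5556


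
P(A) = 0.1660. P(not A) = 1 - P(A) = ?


P(not A) = 1 - 0.1660 = 0.8340

P(not A) = 0.8340


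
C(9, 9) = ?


C(9,9) = 9!/(9! × 0!)
= 362880/(362880 × 1)
= 1

C(9,9) = 1


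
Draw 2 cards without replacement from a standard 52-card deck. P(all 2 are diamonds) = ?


P(all diamonds) = (13/52) × (12/51)
= 0.0588

P = 0.0588


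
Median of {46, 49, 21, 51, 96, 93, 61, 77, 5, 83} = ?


Sorted: 5, 21, 46, 49, 51, 61, 77, 83, 93, 96
n = 10 (even)
Middle values: 51 and 61
Median = (51+61)/2 = 56.0000

Median = 56.0000


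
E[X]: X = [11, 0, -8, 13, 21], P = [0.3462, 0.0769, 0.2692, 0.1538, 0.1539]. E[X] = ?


E[X] = 11*0.3462 + 0*0.0769 - 8*0.2692 + 13*0.1538 + 21*0.1539
= 3.8082 + 0 - 2.1536 + 1.9994 + 3.2319
= 6.8859

E[X] = 6.8859


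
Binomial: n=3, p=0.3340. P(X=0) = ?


C(3,0) = 1
p^0 = 1.000000
(1-p)^3 = 0.295408
P = 1 * 1.000000 * 0.295408 = 0.2954

P(X=0) = 0.2954


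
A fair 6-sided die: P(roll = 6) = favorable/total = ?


Favorable outcomes (roll = 6): 1
Total outcomes = 6
P = 1/6 = 0.1667

P = 0.1667


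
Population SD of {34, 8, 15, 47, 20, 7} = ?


Mean = 21.8333
Variance = 207.1389
SD = sqrt(207.1389) = 14.3923

SD = 14.3923


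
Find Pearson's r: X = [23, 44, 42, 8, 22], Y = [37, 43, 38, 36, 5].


Mean X = 27.8000, Mean Y = 31.8000
SD X = 13.511477, SD Y = 13.614698
Cov = 63.360000
r = 63.360000/(13.511477*13.614698) = 0.3444

r = 0.3444


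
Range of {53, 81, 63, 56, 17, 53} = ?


Max = 81, Min = 17
Range = 81 - 17 = 64

Range = 64


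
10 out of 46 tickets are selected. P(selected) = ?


P = 10/46 = 0.2174

P = 0.2174


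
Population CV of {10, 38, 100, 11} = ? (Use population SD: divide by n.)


Mean = 39.7500
SD = 36.5539
CV = (36.5539/39.7500)*100 = 91.9595%

CV = 91.9595%


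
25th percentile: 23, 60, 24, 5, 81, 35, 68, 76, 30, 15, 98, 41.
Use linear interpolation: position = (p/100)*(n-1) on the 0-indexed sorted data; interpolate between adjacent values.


Sorted: 5, 15, 23, 24, 30, 35, 41, 60, 68, 76, 81, 98
n = 12
Index = 25/100 * 11 = 2.7500
Lower = data[2] = 23, Upper = data[3] = 24
P25 = 23 + 0.7500*(1) = 23.7500

P25 = 23.7500


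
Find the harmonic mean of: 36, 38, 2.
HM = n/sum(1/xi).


Sum of reciprocals = 1/36 + 1/38 + 1/2 = 0.554094
HM = 3/0.554094 = 5.4142

HM = 5.4142


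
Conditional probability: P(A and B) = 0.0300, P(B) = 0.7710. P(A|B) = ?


P(A|B) = 0.0300/0.7710 = 0.0389

P(A|B) = 0.0389


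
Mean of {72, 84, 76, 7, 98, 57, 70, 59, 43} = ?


Sum = 72 + 84 + 76 + 7 + 98 + 57 + 70 + 59 + 43 = 566
n = 9
Mean = 566/9 = 62.8889

Mean = 62.8889


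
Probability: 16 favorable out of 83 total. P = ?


P = 16/83 = 0.1928

P = 0.1928


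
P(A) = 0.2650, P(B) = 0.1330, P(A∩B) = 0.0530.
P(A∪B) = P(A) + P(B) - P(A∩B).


P(A∪B) = 0.2650 + 0.1330 - 0.0530
= 0.3980 - 0.0530
= 0.3450

P(A∪B) = 0.3450


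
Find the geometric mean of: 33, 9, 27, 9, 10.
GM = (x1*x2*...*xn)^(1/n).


Product = 33 × 9 × 27 × 9 × 10 = 721710
GM = 721710^(1/5) = 14.8482

GM = 14.8482


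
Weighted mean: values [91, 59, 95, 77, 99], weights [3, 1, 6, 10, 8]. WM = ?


Numerator = 91*3 + 59*1 + 95*6 + 77*10 + 99*8 = 2464
Denominator = 3 + 1 + 6 + 10 + 8 = 28
WM = 2464/28 = 88.0000

WM = 88.0000


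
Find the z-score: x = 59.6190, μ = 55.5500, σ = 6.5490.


z = (59.6190 - 55.5500)/6.5490
= 4.0690/6.5490
= 0.6213

z = 0.6213


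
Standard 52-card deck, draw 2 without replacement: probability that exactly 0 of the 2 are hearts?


Hypergeometric: P(X=0) = C(13,0)·C(39,2) / C(52,2)
= 1 × 741 / 1326
= 741/1326 = 0.5588

P = 0.5588


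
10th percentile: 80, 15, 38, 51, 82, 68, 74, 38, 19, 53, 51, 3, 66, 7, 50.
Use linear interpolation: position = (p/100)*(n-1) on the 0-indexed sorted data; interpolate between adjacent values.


Sorted: 3, 7, 15, 19, 38, 38, 50, 51, 51, 53, 66, 68, 74, 80, 82
n = 15
Index = 10/100 * 14 = 1.4000
Lower = data[1] = 7, Upper = data[2] = 15
P10 = 7 + 0.4000*(8) = 10.2000

P10 = 10.2000


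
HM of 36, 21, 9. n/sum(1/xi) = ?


Sum of reciprocals = 1/36 + 1/21 + 1/9 = 0.186508
HM = 3/0.186508 = 16.0851

HM = 16.0851


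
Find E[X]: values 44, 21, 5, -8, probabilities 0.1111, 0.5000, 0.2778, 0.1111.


E[X] = 44*0.1111 + 21*0.5000 + 5*0.2778 - 8*0.1111
= 4.8884 + 10.5000 + 1.3890 - 0.8888
= 15.8886

E[X] = 15.8886


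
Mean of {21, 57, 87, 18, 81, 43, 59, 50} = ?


Sum = 21 + 57 + 87 + 18 + 81 + 43 + 59 + 50 = 416
n = 8
Mean = 416/8 = 52.0000

Mean = 52.0000


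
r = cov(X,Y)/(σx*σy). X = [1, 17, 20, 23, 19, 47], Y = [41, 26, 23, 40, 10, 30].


Mean X = 21.1667, Mean Y = 28.3333
SD X = 13.545192, SD Y = 10.561986
Cov = -22.555556
r = -22.555556/(13.545192*10.561986) = -0.1577

r = -0.1577


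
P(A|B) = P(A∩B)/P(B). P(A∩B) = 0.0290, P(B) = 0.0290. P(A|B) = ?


P(A|B) = 0.0290/0.0290 = 1.0000

P(A|B) = 1.0000


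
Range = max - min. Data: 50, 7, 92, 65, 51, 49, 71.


Max = 92, Min = 7
Range = 92 - 7 = 85

Range = 85


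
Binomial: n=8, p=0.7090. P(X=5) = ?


C(8,5) = 56
p^5 = 0.179156
(1-p)^3 = 0.024642
P = 56 * 0.179156 * 0.024642 = 0.2472

P(X=5) = 0.2472


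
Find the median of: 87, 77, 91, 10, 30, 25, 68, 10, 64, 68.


Sorted: 10, 10, 25, 30, 64, 68, 68, 77, 87, 91
n = 10 (even)
Middle values: 64 and 68
Median = (64+68)/2 = 66.0000

Median = 66.0000


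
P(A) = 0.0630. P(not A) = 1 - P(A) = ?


P(not A) = 1 - 0.0630 = 0.9370

P(not A) = 0.9370


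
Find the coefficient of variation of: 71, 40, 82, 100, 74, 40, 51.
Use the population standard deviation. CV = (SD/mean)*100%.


Mean = 65.4286
SD = 20.9616
CV = (20.9616/65.4286)*100 = 32.0373%

CV = 32.0373%


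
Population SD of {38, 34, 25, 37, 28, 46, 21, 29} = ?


Mean = 32.2500
Variance = 56.9375
SD = sqrt(56.9375) = 7.5457

SD = 7.5457


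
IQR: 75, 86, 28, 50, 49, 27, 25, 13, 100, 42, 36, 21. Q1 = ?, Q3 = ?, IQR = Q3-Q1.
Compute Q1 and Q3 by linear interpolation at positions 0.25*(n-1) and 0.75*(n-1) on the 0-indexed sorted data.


Sorted: 13, 21, 25, 27, 28, 36, 42, 49, 50, 75, 86, 100
Q1 (25th %ile) = 26.5000
Q3 (75th %ile) = 56.2500
IQR = 56.2500 - 26.5000 = 29.7500

IQR = 29.7500


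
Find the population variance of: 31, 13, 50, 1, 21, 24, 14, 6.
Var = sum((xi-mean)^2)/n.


Mean = 20.0000
Squared deviations: 121.0000, 49.0000, 900.0000, 361.0000, 1.0000, 16.0000, 36.0000, 196.0000
Sum = 1680.0000
Variance = 1680.0000/8 = 210.0000

Variance = 210.0000


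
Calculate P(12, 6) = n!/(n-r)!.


P(12,6) = 12!/6!
= 479001600/720
= 665280

P(12,6) = 665280


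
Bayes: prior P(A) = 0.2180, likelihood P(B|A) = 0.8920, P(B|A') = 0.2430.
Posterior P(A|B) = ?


P(B) = P(B|A)*P(A) + P(B|A')*P(A')
= 0.8920*0.2180 + 0.2430*0.7820
= 0.194456 + 0.190026 = 0.384482
P(A|B) = 0.194456/0.384482 = 0.5058

P(A|B) = 0.5058


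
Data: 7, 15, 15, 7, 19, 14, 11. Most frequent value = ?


Frequencies: 7:2, 11:1, 14:1, 15:2, 19:1
Max frequency = 2
Mode = 7, 15

Mode = 7, 15


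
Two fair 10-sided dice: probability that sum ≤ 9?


Total outcomes = 10×10 = 100
Favorable (sum ≤ 9): 36
P = 36/100 = 0.3600

P = 0.3600


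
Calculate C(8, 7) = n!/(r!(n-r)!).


C(8,7) = 8!/(7! × 1!)
= 40320/(5040 × 1)
= 8

C(8,7) = 8


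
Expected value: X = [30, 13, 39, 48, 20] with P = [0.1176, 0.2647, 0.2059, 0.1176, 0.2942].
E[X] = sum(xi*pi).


E[X] = 30*0.1176 + 13*0.2647 + 39*0.2059 + 48*0.1176 + 20*0.2942
= 3.5280 + 3.4411 + 8.0301 + 5.6448 + 5.8840
= 26.5280

E[X] = 26.5280


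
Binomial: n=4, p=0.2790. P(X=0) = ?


C(4,0) = 1
p^0 = 1.000000
(1-p)^4 = 0.270235
P = 1 * 1.000000 * 0.270235 = 0.2702

P(X=0) = 0.2702


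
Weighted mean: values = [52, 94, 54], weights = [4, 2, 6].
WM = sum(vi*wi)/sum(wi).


Numerator = 52*4 + 94*2 + 54*6 = 720
Denominator = 4 + 2 + 6 = 12
WM = 720/12 = 60.0000

WM = 60.0000


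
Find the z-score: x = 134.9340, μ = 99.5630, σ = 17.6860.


z = (134.9340 - 99.5630)/17.6860
= 35.3710/17.6860
= 1.9999

z = 1.9999


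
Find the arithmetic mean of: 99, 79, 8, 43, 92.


Sum = 99 + 79 + 8 + 43 + 92 = 321
n = 5
Mean = 321/5 = 64.2000

Mean = 64.2000


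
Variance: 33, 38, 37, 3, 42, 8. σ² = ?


Mean = 26.8333
Squared deviations: 38.0278, 124.6944, 103.3611, 568.0278, 230.0278, 354.6944
Sum = 1418.8333
Variance = 1418.8333/6 = 236.4722

Variance = 236.4722


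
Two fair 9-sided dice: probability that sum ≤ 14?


Total outcomes = 9×9 = 81
Favorable (sum ≤ 14): 71
P = 71/81 = 0.8765

P = 0.8765


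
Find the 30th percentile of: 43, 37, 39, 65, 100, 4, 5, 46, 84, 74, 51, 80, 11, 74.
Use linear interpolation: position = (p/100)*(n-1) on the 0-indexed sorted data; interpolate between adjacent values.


Sorted: 4, 5, 11, 37, 39, 43, 46, 51, 65, 74, 74, 80, 84, 100
n = 14
Index = 30/100 * 13 = 3.9000
Lower = data[3] = 37, Upper = data[4] = 39
P30 = 37 + 0.9000*(2) = 38.8000

P30 = 38.8000


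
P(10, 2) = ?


P(10,2) = 10!/8!
= 3628800/40320
= 90

P(10,2) = 90


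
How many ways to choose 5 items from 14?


C(14,5) = 14!/(5! × 9!)
= 87178291200/(120 × 362880)
= 2002

C(14,5) = 2002


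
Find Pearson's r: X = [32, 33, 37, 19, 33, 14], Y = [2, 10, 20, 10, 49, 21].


Mean X = 28.0000, Mean Y = 18.6667
SD X = 8.406347, SD Y = 15.029600
Cov = 16.500000
r = 16.500000/(8.406347*15.029600) = 0.1306

r = 0.1306


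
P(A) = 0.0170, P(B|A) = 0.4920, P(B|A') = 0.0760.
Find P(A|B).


P(B) = P(B|A)*P(A) + P(B|A')*P(A')
= 0.4920*0.0170 + 0.0760*0.9830
= 0.008364 + 0.074708 = 0.083072
P(A|B) = 0.008364/0.083072 = 0.1007

P(A|B) = 0.1007


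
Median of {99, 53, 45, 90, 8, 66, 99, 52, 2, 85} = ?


Sorted: 2, 8, 45, 52, 53, 66, 85, 90, 99, 99
n = 10 (even)
Middle values: 53 and 66
Median = (53+66)/2 = 59.5000

Median = 59.5000


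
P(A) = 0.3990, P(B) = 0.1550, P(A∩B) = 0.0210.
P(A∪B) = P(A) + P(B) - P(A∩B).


P(A∪B) = 0.3990 + 0.1550 - 0.0210
= 0.5540 - 0.0210
= 0.5330

P(A∪B) = 0.5330


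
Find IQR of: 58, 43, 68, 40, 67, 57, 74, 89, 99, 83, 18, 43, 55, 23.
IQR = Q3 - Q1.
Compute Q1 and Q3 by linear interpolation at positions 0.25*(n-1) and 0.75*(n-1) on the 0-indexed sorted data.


Sorted: 18, 23, 40, 43, 43, 55, 57, 58, 67, 68, 74, 83, 89, 99
Q1 (25th %ile) = 43.0000
Q3 (75th %ile) = 72.5000
IQR = 72.5000 - 43.0000 = 29.5000

IQR = 29.5000


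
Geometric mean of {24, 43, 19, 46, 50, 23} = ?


Product = 24 × 43 × 19 × 46 × 50 × 23 = 1037263200
GM = 1037263200^(1/6) = 31.8162

GM = 31.8162


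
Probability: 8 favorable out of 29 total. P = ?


P = 8/29 = 0.2759

P = 0.2759


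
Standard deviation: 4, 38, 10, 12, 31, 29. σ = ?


Mean = 20.6667
Variance = 157.2222
SD = sqrt(157.2222) = 12.5388

SD = 12.5388


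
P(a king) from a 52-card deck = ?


4 kings in 52 cards
P = 4/52 = 0.0769

P = 0.0769


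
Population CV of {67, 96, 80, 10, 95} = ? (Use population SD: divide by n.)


Mean = 69.6000
SD = 31.6519
CV = (31.6519/69.6000)*100 = 45.4768%

CV = 45.4768%


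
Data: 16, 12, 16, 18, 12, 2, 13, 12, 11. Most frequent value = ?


Frequencies: 2:1, 11:1, 12:3, 13:1, 16:2, 18:1
Max frequency = 3
Mode = 12

Mode = 12


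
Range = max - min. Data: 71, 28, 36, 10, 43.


Max = 71, Min = 10
Range = 71 - 10 = 61

Range = 61


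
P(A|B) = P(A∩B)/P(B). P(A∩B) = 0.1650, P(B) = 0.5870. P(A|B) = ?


P(A|B) = 0.1650/0.5870 = 0.2811

P(A|B) = 0.2811


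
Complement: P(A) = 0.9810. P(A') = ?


P(not A) = 1 - 0.9810 = 0.0190

P(not A) = 0.0190


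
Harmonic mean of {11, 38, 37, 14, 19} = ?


Sum of reciprocals = 1/11 + 1/38 + 1/37 + 1/14 + 1/19 = 0.268312
HM = 5/0.268312 = 18.6350

HM = 18.6350


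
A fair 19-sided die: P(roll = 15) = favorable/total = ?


Favorable outcomes (roll = 15): 1
Total outcomes = 19
P = 1/19 = 0.0526

P = 0.0526


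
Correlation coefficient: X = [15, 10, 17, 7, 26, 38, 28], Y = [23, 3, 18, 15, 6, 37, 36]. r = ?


Mean X = 20.1429, Mean Y = 19.7143
SD X = 10.190031, SD Y = 12.348676
Cov = 82.326531
r = 82.326531/(10.190031*12.348676) = 0.6543

r = 0.6543


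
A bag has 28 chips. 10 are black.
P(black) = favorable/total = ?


P = 10/28 = 0.3571

P = 0.3571


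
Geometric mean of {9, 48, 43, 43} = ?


Product = 9 × 48 × 43 × 43 = 798768
GM = 798768^(1/4) = 29.8955

GM = 29.8955


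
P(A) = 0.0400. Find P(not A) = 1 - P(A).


P(not A) = 1 - 0.0400 = 0.9600

P(not A) = 0.9600


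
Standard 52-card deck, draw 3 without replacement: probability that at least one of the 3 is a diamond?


P(at least one) = 1 - P(none)
P(none) = (39/52) × (38/51) × (37/50) = 0.413529
P(at least one) = 1 - 0.413529 = 0.5865

P = 0.5865


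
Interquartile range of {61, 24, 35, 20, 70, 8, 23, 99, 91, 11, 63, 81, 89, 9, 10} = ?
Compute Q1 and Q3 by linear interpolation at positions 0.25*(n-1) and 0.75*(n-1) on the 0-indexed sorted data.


Sorted: 8, 9, 10, 11, 20, 23, 24, 35, 61, 63, 70, 81, 89, 91, 99
Q1 (25th %ile) = 15.5000
Q3 (75th %ile) = 75.5000
IQR = 75.5000 - 15.5000 = 60.0000

IQR = 60.0000


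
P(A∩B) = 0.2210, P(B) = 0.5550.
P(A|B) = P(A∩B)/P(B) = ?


P(A|B) = 0.2210/0.5550 = 0.3982

P(A|B) = 0.3982


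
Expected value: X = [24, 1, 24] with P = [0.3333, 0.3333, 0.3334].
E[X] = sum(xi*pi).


E[X] = 24*0.3333 + 1*0.3333 + 24*0.3334
= 7.9992 + 0.3333 + 8.0016
= 16.3341

E[X] = 16.3341


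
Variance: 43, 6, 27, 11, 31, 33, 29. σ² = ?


Mean = 25.7143
Squared deviations: 298.7959, 388.6531, 1.6531, 216.5102, 27.9388, 53.0816, 10.7959
Sum = 997.4286
Variance = 997.4286/7 = 142.4898

Variance = 142.4898


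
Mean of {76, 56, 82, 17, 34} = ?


Sum = 76 + 56 + 82 + 17 + 34 = 265
n = 5
Mean = 265/5 = 53.0000

Mean = 53.0000


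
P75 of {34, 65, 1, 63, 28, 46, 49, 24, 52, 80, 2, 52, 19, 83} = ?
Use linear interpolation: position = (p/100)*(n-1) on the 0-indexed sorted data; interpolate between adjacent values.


Sorted: 1, 2, 19, 24, 28, 34, 46, 49, 52, 52, 63, 65, 80, 83
n = 14
Index = 75/100 * 13 = 9.7500
Lower = data[9] = 52, Upper = data[10] = 63
P75 = 52 + 0.7500*(11) = 60.2500

P75 = 60.2500


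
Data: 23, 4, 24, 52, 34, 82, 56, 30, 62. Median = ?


Sorted: 4, 23, 24, 30, 34, 52, 56, 62, 82
n = 9 (odd)
Middle value = 34

Median = 34


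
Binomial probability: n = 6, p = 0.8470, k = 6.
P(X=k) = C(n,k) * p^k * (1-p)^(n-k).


C(6,6) = 1
p^6 = 0.369233
(1-p)^0 = 1.000000
P = 1 * 0.369233 * 1.000000 = 0.3692

P(X=6) = 0.3692


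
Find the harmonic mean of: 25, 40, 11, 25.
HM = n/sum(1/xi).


Sum of reciprocals = 1/25 + 1/40 + 1/11 + 1/25 = 0.195909
HM = 4/0.195909 = 20.4176

HM = 20.4176


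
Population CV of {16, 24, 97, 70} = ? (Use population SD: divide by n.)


Mean = 51.7500
SD = 33.2744
CV = (33.2744/51.7500)*100 = 64.2984%

CV = 64.2984%


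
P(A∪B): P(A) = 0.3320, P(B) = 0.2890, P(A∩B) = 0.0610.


P(A∪B) = 0.3320 + 0.2890 - 0.0610
= 0.6210 - 0.0610
= 0.5600

P(A∪B) = 0.5600


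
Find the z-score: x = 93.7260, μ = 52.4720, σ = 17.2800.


z = (93.7260 - 52.4720)/17.2800
= 41.2540/17.2800
= 2.3874

z = 2.3874


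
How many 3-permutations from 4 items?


P(4,3) = 4!/1!
= 24/1
= 24

P(4,3) = 24


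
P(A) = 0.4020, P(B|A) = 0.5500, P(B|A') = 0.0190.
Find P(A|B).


P(B) = P(B|A)*P(A) + P(B|A')*P(A')
= 0.5500*0.4020 + 0.0190*0.5980
= 0.221100 + 0.011362 = 0.232462
P(A|B) = 0.221100/0.232462 = 0.9511

P(A|B) = 0.9511


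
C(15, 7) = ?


C(15,7) = 15!/(7! × 8!)
= 1307674368000/(5040 × 40320)
= 6435

C(15,7) = 6435


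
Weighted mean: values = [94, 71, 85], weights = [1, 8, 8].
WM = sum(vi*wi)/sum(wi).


Numerator = 94*1 + 71*8 + 85*8 = 1342
Denominator = 1 + 8 + 8 = 17
WM = 1342/17 = 78.9412

WM = 78.9412


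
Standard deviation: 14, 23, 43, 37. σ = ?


Mean = 29.2500
Variance = 130.1875
SD = sqrt(130.1875) = 11.4100

SD = 11.4100


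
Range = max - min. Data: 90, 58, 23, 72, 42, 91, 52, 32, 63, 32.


Max = 91, Min = 23
Range = 91 - 23 = 68

Range = 68


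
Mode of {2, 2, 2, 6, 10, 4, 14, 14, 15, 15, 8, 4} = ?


Frequencies: 2:3, 4:2, 6:1, 8:1, 10:1, 14:2, 15:2
Max frequency = 3
Mode = 2

Mode = 2


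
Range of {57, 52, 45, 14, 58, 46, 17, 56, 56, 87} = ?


Max = 87, Min = 14
Range = 87 - 14 = 73

Range = 73
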